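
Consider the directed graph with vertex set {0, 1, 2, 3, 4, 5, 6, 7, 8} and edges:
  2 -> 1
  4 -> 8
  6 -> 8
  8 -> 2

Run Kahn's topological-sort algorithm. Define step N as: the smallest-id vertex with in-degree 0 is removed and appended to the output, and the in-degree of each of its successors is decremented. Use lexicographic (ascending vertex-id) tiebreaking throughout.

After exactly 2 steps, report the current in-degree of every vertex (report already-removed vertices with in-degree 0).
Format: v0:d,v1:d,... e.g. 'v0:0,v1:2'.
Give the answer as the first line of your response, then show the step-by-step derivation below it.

v0:0,v1:1,v2:1,v3:0,v4:0,v5:0,v6:0,v7:0,v8:2

step 1: output 0; order=[0]; indeg=(0,1,1,0,0,0,0,0,2)
step 2: output 3; order=[0,3]; indeg=(0,1,1,0,0,0,0,0,2)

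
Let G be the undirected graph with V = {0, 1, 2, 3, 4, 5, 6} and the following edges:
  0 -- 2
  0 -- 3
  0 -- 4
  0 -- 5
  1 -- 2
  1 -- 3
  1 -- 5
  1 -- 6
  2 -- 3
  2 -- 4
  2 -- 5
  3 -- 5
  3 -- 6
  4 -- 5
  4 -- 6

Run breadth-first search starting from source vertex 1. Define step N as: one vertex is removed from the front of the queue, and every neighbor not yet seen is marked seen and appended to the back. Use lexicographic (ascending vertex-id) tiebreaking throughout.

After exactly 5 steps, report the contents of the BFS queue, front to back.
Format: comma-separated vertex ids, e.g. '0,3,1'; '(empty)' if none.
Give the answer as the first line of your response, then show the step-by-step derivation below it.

0,4

step 1: dequeue 1; queue=[2,3,5,6]; order=1
step 2: dequeue 2; queue=[3,5,6,0,4]; order=1,2
step 3: dequeue 3; queue=[5,6,0,4]; order=1,2,3
step 4: dequeue 5; queue=[6,0,4]; order=1,2,3,5
step 5: dequeue 6; queue=[0,4]; order=1,2,3,5,6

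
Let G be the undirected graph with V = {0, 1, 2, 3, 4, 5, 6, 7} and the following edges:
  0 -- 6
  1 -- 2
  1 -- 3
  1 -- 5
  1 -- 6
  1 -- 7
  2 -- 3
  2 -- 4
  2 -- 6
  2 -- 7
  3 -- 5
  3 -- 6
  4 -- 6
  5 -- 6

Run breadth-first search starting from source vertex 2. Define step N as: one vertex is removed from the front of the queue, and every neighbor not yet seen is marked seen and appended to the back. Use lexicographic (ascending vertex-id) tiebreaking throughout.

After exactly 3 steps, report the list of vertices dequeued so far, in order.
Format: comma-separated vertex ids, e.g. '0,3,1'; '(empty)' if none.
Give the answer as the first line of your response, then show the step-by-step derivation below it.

2,1,3

step 1: dequeue 2; queue=[1,3,4,6,7]; order=2
step 2: dequeue 1; queue=[3,4,6,7,5]; order=2,1
step 3: dequeue 3; queue=[4,6,7,5]; order=2,1,3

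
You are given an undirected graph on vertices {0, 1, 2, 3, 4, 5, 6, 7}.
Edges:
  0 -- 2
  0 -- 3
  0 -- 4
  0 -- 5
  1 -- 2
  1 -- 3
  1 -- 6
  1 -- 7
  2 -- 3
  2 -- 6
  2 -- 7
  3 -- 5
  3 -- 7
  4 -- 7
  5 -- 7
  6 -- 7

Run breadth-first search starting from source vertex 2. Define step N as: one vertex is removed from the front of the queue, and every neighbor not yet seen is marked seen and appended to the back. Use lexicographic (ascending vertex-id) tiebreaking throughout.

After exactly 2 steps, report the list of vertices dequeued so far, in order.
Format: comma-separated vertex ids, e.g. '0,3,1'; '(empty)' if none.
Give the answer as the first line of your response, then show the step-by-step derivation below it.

2,0

step 1: dequeue 2; queue=[0,1,3,6,7]; order=2
step 2: dequeue 0; queue=[1,3,6,7,4,5]; order=2,0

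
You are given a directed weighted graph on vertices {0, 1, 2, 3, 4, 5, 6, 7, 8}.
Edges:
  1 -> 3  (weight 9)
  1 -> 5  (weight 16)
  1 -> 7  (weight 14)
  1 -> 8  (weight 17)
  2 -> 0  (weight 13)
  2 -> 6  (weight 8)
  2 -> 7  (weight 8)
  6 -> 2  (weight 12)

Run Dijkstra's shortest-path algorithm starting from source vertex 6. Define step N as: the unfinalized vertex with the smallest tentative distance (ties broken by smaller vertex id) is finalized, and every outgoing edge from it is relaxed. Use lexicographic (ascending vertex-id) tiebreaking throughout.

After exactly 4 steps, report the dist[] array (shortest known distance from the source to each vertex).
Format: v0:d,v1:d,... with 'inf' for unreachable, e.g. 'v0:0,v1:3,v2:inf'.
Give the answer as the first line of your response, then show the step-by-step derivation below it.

v0:25,v1:inf,v2:12,v3:inf,v4:inf,v5:inf,v6:0,v7:20,v8:inf

step 1: dist = v0:inf,v1:inf,v2:12,v3:inf,v4:inf,v5:inf,v6:0,v7:inf,v8:inf
step 2: dist = v0:25,v1:inf,v2:12,v3:inf,v4:inf,v5:inf,v6:0,v7:20,v8:inf
step 3: dist = v0:25,v1:inf,v2:12,v3:inf,v4:inf,v5:inf,v6:0,v7:20,v8:inf
step 4: dist = v0:25,v1:inf,v2:12,v3:inf,v4:inf,v5:inf,v6:0,v7:20,v8:inf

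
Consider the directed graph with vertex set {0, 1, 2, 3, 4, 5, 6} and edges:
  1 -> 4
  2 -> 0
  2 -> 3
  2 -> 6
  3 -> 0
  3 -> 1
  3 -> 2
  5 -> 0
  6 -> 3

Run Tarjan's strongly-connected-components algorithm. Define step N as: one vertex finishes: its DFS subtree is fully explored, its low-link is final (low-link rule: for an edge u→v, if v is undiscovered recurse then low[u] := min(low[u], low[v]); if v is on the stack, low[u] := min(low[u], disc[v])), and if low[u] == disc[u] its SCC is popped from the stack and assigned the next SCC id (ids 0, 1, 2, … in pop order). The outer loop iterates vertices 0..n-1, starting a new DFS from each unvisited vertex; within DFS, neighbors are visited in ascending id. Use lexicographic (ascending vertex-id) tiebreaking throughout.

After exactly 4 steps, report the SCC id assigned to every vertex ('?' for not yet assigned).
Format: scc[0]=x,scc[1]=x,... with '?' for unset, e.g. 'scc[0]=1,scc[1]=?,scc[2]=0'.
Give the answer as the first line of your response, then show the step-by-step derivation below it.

scc[0]=0,scc[1]=2,scc[2]=?,scc[3]=?,scc[4]=1,scc[5]=?,scc[6]=?

step 1: low=(low[0]=0,low[1]=?,low[2]=?,low[3]=?,low[4]=?,low[5]=?,low[6]=?); scc=(scc[0]=0,scc[1]=?,scc[2]=?,scc[3]=?,scc[4]=?,scc[5]=?,scc[6]=?)
step 2: low=(low[0]=0,low[1]=1,low[2]=?,low[3]=?,low[4]=2,low[5]=?,low[6]=?); scc=(scc[0]=0,scc[1]=?,scc[2]=?,scc[3]=?,scc[4]=1,scc[5]=?,scc[6]=?)
step 3: low=(low[0]=0,low[1]=1,low[2]=?,low[3]=?,low[4]=2,low[5]=?,low[6]=?); scc=(scc[0]=0,scc[1]=2,scc[2]=?,scc[3]=?,scc[4]=1,scc[5]=?,scc[6]=?)
step 4: low=(low[0]=0,low[1]=1,low[2]=3,low[3]=3,low[4]=2,low[5]=?,low[6]=?); scc=(scc[0]=0,scc[1]=2,scc[2]=?,scc[3]=?,scc[4]=1,scc[5]=?,scc[6]=?)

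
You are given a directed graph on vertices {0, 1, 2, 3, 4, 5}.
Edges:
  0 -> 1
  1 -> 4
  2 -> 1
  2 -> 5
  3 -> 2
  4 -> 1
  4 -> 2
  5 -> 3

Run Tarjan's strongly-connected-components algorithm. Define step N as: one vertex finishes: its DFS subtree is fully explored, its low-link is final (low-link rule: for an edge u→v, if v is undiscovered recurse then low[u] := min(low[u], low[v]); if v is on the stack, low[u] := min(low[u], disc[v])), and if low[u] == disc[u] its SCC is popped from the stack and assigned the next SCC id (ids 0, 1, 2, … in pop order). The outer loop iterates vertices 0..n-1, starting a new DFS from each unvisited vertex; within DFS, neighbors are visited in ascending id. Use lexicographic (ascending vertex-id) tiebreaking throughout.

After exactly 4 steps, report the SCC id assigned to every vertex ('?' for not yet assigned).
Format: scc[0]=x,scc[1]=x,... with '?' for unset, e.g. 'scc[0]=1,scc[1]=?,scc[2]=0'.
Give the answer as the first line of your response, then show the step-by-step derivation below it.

scc[0]=?,scc[1]=?,scc[2]=?,scc[3]=?,scc[4]=?,scc[5]=?

step 1: low=(low[0]=0,low[1]=1,low[2]=1,low[3]=3,low[4]=1,low[5]=4); scc=(scc[0]=?,scc[1]=?,scc[2]=?,scc[3]=?,scc[4]=?,scc[5]=?)
step 2: low=(low[0]=0,low[1]=1,low[2]=1,low[3]=3,low[4]=1,low[5]=3); scc=(scc[0]=?,scc[1]=?,scc[2]=?,scc[3]=?,scc[4]=?,scc[5]=?)
step 3: low=(low[0]=0,low[1]=1,low[2]=1,low[3]=3,low[4]=1,low[5]=3); scc=(scc[0]=?,scc[1]=?,scc[2]=?,scc[3]=?,scc[4]=?,scc[5]=?)
step 4: low=(low[0]=0,low[1]=1,low[2]=1,low[3]=3,low[4]=1,low[5]=3); scc=(scc[0]=?,scc[1]=?,scc[2]=?,scc[3]=?,scc[4]=?,scc[5]=?)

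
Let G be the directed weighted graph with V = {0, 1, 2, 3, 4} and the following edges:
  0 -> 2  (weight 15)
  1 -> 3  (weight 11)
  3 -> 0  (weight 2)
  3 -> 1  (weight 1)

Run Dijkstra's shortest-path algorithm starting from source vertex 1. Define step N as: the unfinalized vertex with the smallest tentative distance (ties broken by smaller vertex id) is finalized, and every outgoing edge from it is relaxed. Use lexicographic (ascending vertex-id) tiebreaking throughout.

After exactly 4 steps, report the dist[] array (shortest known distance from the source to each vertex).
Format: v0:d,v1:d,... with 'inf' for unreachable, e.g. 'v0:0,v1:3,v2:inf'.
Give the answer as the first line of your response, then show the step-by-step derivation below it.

v0:13,v1:0,v2:28,v3:11,v4:inf

step 1: dist = v0:inf,v1:0,v2:inf,v3:11,v4:inf
step 2: dist = v0:13,v1:0,v2:inf,v3:11,v4:inf
step 3: dist = v0:13,v1:0,v2:28,v3:11,v4:inf
step 4: dist = v0:13,v1:0,v2:28,v3:11,v4:inf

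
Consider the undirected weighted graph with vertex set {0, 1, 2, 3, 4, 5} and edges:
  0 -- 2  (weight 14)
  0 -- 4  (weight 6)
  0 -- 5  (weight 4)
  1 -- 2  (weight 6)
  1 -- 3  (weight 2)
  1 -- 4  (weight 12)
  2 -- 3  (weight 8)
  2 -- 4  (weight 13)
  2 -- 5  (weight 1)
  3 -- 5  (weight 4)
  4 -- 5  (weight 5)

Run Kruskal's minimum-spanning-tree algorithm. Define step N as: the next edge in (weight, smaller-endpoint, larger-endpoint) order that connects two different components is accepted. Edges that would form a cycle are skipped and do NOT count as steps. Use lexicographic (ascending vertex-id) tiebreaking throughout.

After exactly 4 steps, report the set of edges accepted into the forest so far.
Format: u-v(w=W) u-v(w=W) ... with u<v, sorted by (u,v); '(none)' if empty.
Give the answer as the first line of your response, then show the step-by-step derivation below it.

0-5(w=4) 1-3(w=2) 2-5(w=1) 3-5(w=4)

step 1: add edge 2-5 (w=1); MST = {2-5(w=1)}
step 2: add edge 1-3 (w=2); MST = {1-3(w=2) 2-5(w=1)}
step 3: add edge 0-5 (w=4); MST = {0-5(w=4) 1-3(w=2) 2-5(w=1)}
step 4: add edge 3-5 (w=4); MST = {0-5(w=4) 1-3(w=2) 2-5(w=1) 3-5(w=4)}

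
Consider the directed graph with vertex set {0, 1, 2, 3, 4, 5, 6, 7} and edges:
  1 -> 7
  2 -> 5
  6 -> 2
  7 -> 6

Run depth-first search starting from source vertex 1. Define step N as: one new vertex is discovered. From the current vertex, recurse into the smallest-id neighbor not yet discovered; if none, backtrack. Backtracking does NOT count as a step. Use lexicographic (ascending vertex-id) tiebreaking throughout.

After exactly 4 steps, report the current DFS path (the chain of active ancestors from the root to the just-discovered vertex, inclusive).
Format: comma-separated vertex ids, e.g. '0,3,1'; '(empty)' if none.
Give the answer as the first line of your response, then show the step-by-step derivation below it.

1,7,6,2

step 1: discover 1; path=1; order=1
step 2: discover 7; path=1>7; order=1,7
step 3: discover 6; path=1>7>6; order=1,7,6
step 4: discover 2; path=1>7>6>2; order=1,7,6,2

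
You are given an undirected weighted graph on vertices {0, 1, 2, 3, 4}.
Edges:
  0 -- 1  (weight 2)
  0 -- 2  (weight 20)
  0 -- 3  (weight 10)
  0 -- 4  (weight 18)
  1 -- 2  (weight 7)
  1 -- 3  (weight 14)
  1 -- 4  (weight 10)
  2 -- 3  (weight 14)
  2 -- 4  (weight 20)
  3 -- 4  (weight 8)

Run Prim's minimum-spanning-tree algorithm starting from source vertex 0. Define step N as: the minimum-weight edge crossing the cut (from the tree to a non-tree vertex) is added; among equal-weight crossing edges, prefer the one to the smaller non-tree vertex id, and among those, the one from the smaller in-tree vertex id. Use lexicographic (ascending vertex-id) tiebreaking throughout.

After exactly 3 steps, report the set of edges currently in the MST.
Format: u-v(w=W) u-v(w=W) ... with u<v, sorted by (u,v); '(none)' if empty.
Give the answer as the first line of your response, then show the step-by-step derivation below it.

0-1(w=2) 0-3(w=10) 1-2(w=7)

step 1: add edge 0-1 (w=2); MST = {0-1(w=2)}
step 2: add edge 1-2 (w=7); MST = {0-1(w=2) 1-2(w=7)}
step 3: add edge 0-3 (w=10); MST = {0-1(w=2) 0-3(w=10) 1-2(w=7)}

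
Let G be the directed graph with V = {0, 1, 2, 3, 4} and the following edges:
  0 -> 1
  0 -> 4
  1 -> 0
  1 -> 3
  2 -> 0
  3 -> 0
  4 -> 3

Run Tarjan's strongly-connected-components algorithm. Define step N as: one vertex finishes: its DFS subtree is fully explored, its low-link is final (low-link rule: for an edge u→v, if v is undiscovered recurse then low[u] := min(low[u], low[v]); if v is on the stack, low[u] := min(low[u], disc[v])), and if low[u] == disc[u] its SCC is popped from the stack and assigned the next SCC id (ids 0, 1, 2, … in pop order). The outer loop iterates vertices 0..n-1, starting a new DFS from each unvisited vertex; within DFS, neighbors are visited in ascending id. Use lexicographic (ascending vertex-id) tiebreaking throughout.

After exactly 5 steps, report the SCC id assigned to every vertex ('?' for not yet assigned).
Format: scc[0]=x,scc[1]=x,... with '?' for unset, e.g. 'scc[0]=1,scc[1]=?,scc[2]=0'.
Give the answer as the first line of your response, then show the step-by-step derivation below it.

scc[0]=0,scc[1]=0,scc[2]=1,scc[3]=0,scc[4]=0

step 1: low=(low[0]=0,low[1]=0,low[2]=?,low[3]=0,low[4]=?); scc=(scc[0]=?,scc[1]=?,scc[2]=?,scc[3]=?,scc[4]=?)
step 2: low=(low[0]=0,low[1]=0,low[2]=?,low[3]=0,low[4]=?); scc=(scc[0]=?,scc[1]=?,scc[2]=?,scc[3]=?,scc[4]=?)
step 3: low=(low[0]=0,low[1]=0,low[2]=?,low[3]=0,low[4]=2); scc=(scc[0]=?,scc[1]=?,scc[2]=?,scc[3]=?,scc[4]=?)
step 4: low=(low[0]=0,low[1]=0,low[2]=?,low[3]=0,low[4]=2); scc=(scc[0]=0,scc[1]=0,scc[2]=?,scc[3]=0,scc[4]=0)
step 5: low=(low[0]=0,low[1]=0,low[2]=4,low[3]=0,low[4]=2); scc=(scc[0]=0,scc[1]=0,scc[2]=1,scc[3]=0,scc[4]=0)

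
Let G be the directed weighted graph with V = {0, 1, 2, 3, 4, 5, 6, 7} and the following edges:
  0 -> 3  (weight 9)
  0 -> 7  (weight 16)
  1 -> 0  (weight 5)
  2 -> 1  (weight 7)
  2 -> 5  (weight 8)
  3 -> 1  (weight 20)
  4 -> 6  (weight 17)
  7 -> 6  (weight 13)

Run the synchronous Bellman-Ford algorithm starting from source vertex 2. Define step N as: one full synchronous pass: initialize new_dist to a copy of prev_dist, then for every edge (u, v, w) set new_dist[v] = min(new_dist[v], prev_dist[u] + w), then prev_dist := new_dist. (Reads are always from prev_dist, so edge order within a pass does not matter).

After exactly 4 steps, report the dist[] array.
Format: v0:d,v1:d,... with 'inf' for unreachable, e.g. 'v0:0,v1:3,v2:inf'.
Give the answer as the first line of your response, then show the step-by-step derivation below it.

v0:12,v1:7,v2:0,v3:21,v4:inf,v5:8,v6:41,v7:28

step 1: dist = v0:inf,v1:7,v2:0,v3:inf,v4:inf,v5:8,v6:inf,v7:inf
step 2: dist = v0:12,v1:7,v2:0,v3:inf,v4:inf,v5:8,v6:inf,v7:inf
step 3: dist = v0:12,v1:7,v2:0,v3:21,v4:inf,v5:8,v6:inf,v7:28
step 4: dist = v0:12,v1:7,v2:0,v3:21,v4:inf,v5:8,v6:41,v7:28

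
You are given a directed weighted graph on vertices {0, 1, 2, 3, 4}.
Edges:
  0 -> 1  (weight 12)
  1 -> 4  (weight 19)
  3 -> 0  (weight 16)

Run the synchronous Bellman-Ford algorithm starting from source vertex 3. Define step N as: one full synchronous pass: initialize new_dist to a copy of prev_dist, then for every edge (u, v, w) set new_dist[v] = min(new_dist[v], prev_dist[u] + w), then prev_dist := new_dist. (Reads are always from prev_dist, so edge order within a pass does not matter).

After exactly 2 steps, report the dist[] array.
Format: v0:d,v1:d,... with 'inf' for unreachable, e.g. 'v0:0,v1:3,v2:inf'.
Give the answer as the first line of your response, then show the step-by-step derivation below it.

v0:16,v1:28,v2:inf,v3:0,v4:inf

step 1: dist = v0:16,v1:inf,v2:inf,v3:0,v4:inf
step 2: dist = v0:16,v1:28,v2:inf,v3:0,v4:inf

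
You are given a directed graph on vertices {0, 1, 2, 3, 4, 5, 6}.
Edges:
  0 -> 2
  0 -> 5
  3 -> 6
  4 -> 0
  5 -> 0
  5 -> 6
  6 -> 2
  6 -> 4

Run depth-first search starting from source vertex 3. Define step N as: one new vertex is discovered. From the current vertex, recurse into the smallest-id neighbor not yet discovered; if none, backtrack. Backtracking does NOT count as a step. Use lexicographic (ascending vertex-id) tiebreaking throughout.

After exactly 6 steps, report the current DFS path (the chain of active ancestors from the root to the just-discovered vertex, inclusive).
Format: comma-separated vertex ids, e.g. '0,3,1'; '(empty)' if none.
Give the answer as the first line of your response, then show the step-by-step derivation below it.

3,6,4,0,5

step 1: discover 3; path=3; order=3
step 2: discover 6; path=3>6; order=3,6
step 3: discover 2; path=3>6>2; order=3,6,2
step 4: discover 4; path=3>6>4; order=3,6,2,4
step 5: discover 0; path=3>6>4>0; order=3,6,2,4,0
step 6: discover 5; path=3>6>4>0>5; order=3,6,2,4,0,5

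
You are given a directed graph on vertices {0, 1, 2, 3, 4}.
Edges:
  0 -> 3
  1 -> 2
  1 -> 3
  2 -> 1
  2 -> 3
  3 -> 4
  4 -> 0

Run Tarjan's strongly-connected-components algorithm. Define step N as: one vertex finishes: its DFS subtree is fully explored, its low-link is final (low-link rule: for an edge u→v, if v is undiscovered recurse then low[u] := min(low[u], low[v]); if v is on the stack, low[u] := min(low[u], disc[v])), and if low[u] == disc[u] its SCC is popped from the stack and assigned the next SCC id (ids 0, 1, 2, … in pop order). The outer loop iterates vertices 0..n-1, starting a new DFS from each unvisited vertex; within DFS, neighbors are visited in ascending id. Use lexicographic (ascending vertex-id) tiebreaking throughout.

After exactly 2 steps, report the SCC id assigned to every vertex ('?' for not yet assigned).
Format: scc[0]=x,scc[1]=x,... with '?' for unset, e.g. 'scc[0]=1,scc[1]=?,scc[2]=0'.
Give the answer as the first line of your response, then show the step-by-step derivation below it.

scc[0]=?,scc[1]=?,scc[2]=?,scc[3]=?,scc[4]=?

step 1: low=(low[0]=0,low[1]=?,low[2]=?,low[3]=1,low[4]=0); scc=(scc[0]=?,scc[1]=?,scc[2]=?,scc[3]=?,scc[4]=?)
step 2: low=(low[0]=0,low[1]=?,low[2]=?,low[3]=0,low[4]=0); scc=(scc[0]=?,scc[1]=?,scc[2]=?,scc[3]=?,scc[4]=?)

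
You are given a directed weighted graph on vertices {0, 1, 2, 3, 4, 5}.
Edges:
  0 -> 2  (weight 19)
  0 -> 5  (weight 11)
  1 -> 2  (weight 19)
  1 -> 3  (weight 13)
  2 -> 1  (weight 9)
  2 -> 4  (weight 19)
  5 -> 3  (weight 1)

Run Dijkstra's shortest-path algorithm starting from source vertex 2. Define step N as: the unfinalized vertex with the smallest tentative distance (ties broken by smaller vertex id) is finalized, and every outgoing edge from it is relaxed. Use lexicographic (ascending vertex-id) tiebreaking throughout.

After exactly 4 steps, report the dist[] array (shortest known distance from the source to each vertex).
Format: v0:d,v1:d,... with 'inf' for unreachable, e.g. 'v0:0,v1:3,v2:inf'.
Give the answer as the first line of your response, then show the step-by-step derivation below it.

v0:inf,v1:9,v2:0,v3:22,v4:19,v5:inf

step 1: dist = v0:inf,v1:9,v2:0,v3:inf,v4:19,v5:inf
step 2: dist = v0:inf,v1:9,v2:0,v3:22,v4:19,v5:inf
step 3: dist = v0:inf,v1:9,v2:0,v3:22,v4:19,v5:inf
step 4: dist = v0:inf,v1:9,v2:0,v3:22,v4:19,v5:inf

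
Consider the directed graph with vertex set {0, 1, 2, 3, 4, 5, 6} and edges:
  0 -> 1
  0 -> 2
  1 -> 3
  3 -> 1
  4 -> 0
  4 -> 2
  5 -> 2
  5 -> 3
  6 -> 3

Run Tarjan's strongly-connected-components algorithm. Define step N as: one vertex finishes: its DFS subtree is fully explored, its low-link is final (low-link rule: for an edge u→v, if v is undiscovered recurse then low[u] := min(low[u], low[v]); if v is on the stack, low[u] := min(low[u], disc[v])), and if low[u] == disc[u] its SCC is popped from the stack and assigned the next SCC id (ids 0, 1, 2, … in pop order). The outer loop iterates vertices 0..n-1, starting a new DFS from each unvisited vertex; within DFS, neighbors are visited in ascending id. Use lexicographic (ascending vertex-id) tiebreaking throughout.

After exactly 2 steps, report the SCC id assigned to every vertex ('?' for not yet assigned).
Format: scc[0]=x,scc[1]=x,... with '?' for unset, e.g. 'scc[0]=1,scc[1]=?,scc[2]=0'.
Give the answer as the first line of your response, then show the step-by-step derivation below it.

scc[0]=?,scc[1]=0,scc[2]=?,scc[3]=0,scc[4]=?,scc[5]=?,scc[6]=?

step 1: low=(low[0]=0,low[1]=1,low[2]=?,low[3]=1,low[4]=?,low[5]=?,low[6]=?); scc=(scc[0]=?,scc[1]=?,scc[2]=?,scc[3]=?,scc[4]=?,scc[5]=?,scc[6]=?)
step 2: low=(low[0]=0,low[1]=1,low[2]=?,low[3]=1,low[4]=?,low[5]=?,low[6]=?); scc=(scc[0]=?,scc[1]=0,scc[2]=?,scc[3]=0,scc[4]=?,scc[5]=?,scc[6]=?)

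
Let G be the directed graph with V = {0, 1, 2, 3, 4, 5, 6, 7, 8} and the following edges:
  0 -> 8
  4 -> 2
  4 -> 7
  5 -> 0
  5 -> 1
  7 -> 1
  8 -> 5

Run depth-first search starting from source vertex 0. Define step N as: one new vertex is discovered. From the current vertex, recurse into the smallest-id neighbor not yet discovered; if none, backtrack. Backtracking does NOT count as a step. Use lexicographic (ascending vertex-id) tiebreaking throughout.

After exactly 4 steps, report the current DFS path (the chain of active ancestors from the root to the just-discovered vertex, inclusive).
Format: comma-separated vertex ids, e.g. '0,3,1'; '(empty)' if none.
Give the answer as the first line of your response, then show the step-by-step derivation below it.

0,8,5,1

step 1: discover 0; path=0; order=0
step 2: discover 8; path=0>8; order=0,8
step 3: discover 5; path=0>8>5; order=0,8,5
step 4: discover 1; path=0>8>5>1; order=0,8,5,1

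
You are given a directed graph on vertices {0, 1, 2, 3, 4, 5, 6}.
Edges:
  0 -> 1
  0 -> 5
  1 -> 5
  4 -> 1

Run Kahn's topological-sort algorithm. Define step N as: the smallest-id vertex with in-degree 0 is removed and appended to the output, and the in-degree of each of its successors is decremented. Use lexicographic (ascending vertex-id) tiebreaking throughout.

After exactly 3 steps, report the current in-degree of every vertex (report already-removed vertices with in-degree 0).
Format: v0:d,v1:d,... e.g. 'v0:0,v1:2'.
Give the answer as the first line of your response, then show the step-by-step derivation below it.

v0:0,v1:1,v2:0,v3:0,v4:0,v5:1,v6:0

step 1: output 0; order=[0]; indeg=(0,1,0,0,0,1,0)
step 2: output 2; order=[0,2]; indeg=(0,1,0,0,0,1,0)
step 3: output 3; order=[0,2,3]; indeg=(0,1,0,0,0,1,0)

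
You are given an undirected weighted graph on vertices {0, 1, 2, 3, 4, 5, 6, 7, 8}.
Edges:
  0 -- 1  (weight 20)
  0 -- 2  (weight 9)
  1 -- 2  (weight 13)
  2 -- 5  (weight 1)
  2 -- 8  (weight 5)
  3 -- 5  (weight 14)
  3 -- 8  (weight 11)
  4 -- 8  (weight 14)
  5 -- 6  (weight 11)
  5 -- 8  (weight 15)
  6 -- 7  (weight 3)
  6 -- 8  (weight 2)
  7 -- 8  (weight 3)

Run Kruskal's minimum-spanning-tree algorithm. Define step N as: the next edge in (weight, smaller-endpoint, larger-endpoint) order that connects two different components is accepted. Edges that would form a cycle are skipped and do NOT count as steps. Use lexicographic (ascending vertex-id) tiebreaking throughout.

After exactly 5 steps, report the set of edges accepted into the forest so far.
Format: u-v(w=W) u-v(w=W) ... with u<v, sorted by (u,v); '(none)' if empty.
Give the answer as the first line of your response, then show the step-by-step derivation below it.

0-2(w=9) 2-5(w=1) 2-8(w=5) 6-7(w=3) 6-8(w=2)

step 1: add edge 2-5 (w=1); MST = {2-5(w=1)}
step 2: add edge 6-8 (w=2); MST = {2-5(w=1) 6-8(w=2)}
step 3: add edge 6-7 (w=3); MST = {2-5(w=1) 6-7(w=3) 6-8(w=2)}
step 4: add edge 2-8 (w=5); MST = {2-5(w=1) 2-8(w=5) 6-7(w=3) 6-8(w=2)}
step 5: add edge 0-2 (w=9); MST = {0-2(w=9) 2-5(w=1) 2-8(w=5) 6-7(w=3) 6-8(w=2)}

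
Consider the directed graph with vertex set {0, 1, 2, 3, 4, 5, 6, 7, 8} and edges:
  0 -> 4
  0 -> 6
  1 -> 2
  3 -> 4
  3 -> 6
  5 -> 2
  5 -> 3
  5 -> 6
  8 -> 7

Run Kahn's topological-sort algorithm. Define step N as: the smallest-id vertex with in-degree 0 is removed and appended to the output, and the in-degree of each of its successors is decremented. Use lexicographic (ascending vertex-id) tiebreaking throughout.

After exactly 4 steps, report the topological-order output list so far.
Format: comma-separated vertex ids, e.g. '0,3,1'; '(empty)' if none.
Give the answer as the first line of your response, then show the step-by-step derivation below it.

0,1,5,2

step 1: output 0; order=[0]; indeg=(0,0,2,1,1,0,2,1,0)
step 2: output 1; order=[0,1]; indeg=(0,0,1,1,1,0,2,1,0)
step 3: output 5; order=[0,1,5]; indeg=(0,0,0,0,1,0,1,1,0)
step 4: output 2; order=[0,1,5,2]; indeg=(0,0,0,0,1,0,1,1,0)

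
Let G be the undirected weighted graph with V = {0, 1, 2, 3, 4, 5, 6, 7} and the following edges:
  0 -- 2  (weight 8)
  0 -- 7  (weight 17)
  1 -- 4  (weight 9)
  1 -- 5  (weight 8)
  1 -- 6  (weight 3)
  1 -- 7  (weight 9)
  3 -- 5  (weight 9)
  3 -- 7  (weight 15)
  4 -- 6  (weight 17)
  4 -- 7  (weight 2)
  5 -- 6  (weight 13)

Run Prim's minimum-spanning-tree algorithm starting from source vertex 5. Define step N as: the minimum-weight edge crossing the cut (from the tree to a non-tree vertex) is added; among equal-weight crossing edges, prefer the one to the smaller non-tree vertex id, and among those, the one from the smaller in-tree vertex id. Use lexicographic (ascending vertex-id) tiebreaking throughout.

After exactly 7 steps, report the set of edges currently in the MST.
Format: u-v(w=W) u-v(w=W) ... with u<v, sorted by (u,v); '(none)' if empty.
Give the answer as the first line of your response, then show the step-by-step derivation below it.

0-2(w=8) 0-7(w=17) 1-4(w=9) 1-5(w=8) 1-6(w=3) 3-5(w=9) 4-7(w=2)

step 1: add edge 1-5 (w=8); MST = {1-5(w=8)}
step 2: add edge 1-6 (w=3); MST = {1-5(w=8) 1-6(w=3)}
step 3: add edge 3-5 (w=9); MST = {1-5(w=8) 1-6(w=3) 3-5(w=9)}
step 4: add edge 1-4 (w=9); MST = {1-4(w=9) 1-5(w=8) 1-6(w=3) 3-5(w=9)}
step 5: add edge 4-7 (w=2); MST = {1-4(w=9) 1-5(w=8) 1-6(w=3) 3-5(w=9) 4-7(w=2)}
step 6: add edge 0-7 (w=17); MST = {0-7(w=17) 1-4(w=9) 1-5(w=8) 1-6(w=3) 3-5(w=9) 4-7(w=2)}
step 7: add edge 0-2 (w=8); MST = {0-2(w=8) 0-7(w=17) 1-4(w=9) 1-5(w=8) 1-6(w=3) 3-5(w=9) 4-7(w=2)}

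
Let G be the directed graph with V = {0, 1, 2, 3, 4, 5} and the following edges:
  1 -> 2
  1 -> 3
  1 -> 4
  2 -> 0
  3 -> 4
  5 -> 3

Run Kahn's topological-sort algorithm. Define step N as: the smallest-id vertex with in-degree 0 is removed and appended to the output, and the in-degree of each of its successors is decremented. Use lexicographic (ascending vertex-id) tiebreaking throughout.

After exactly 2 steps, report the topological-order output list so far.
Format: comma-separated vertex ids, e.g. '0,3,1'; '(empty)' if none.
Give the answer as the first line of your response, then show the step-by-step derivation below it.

1,2

step 1: output 1; order=[1]; indeg=(1,0,0,1,1,0)
step 2: output 2; order=[1,2]; indeg=(0,0,0,1,1,0)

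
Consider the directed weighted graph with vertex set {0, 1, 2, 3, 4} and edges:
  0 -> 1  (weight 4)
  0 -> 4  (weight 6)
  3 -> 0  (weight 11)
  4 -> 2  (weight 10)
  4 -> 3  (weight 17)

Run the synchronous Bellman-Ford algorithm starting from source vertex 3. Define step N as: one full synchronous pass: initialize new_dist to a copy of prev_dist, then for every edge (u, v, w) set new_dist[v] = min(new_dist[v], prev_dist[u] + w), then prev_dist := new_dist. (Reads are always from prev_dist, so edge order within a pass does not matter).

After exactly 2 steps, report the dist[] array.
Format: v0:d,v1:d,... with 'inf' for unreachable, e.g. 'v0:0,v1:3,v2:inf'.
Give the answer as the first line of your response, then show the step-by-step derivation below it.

v0:11,v1:15,v2:inf,v3:0,v4:17

step 1: dist = v0:11,v1:inf,v2:inf,v3:0,v4:inf
step 2: dist = v0:11,v1:15,v2:inf,v3:0,v4:17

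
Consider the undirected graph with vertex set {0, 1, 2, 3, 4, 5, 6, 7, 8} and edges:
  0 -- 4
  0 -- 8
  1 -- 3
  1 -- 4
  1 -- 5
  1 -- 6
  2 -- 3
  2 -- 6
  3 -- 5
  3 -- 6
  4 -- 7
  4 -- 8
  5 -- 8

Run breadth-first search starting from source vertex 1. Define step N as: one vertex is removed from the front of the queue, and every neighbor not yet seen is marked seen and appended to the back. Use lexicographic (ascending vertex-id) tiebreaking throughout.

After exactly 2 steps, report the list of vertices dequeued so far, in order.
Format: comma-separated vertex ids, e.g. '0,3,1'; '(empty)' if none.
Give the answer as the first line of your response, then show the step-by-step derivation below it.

1,3

step 1: dequeue 1; queue=[3,4,5,6]; order=1
step 2: dequeue 3; queue=[4,5,6,2]; order=1,3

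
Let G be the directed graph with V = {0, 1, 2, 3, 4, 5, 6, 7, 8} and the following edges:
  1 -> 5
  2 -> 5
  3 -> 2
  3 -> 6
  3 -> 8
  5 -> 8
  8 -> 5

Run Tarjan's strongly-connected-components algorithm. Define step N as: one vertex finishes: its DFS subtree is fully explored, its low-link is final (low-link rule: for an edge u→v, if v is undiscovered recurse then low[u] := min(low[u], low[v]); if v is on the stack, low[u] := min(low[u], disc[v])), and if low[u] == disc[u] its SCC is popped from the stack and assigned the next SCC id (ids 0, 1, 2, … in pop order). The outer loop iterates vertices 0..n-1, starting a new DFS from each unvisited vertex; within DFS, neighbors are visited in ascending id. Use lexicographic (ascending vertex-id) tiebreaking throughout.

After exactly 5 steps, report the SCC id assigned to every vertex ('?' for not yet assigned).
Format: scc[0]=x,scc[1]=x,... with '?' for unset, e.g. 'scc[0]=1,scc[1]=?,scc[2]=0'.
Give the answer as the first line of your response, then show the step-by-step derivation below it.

scc[0]=0,scc[1]=2,scc[2]=3,scc[3]=?,scc[4]=?,scc[5]=1,scc[6]=?,scc[7]=?,scc[8]=1

step 1: low=(low[0]=0,low[1]=?,low[2]=?,low[3]=?,low[4]=?,low[5]=?,low[6]=?,low[7]=?,low[8]=?); scc=(scc[0]=0,scc[1]=?,scc[2]=?,scc[3]=?,scc[4]=?,scc[5]=?,scc[6]=?,scc[7]=?,scc[8]=?)
step 2: low=(low[0]=0,low[1]=1,low[2]=?,low[3]=?,low[4]=?,low[5]=2,low[6]=?,low[7]=?,low[8]=2); scc=(scc[0]=0,scc[1]=?,scc[2]=?,scc[3]=?,scc[4]=?,scc[5]=?,scc[6]=?,scc[7]=?,scc[8]=?)
step 3: low=(low[0]=0,low[1]=1,low[2]=?,low[3]=?,low[4]=?,low[5]=2,low[6]=?,low[7]=?,low[8]=2); scc=(scc[0]=0,scc[1]=?,scc[2]=?,scc[3]=?,scc[4]=?,scc[5]=1,scc[6]=?,scc[7]=?,scc[8]=1)
step 4: low=(low[0]=0,low[1]=1,low[2]=?,low[3]=?,low[4]=?,low[5]=2,low[6]=?,low[7]=?,low[8]=2); scc=(scc[0]=0,scc[1]=2,scc[2]=?,scc[3]=?,scc[4]=?,scc[5]=1,scc[6]=?,scc[7]=?,scc[8]=1)
step 5: low=(low[0]=0,low[1]=1,low[2]=4,low[3]=?,low[4]=?,low[5]=2,low[6]=?,low[7]=?,low[8]=2); scc=(scc[0]=0,scc[1]=2,scc[2]=3,scc[3]=?,scc[4]=?,scc[5]=1,scc[6]=?,scc[7]=?,scc[8]=1)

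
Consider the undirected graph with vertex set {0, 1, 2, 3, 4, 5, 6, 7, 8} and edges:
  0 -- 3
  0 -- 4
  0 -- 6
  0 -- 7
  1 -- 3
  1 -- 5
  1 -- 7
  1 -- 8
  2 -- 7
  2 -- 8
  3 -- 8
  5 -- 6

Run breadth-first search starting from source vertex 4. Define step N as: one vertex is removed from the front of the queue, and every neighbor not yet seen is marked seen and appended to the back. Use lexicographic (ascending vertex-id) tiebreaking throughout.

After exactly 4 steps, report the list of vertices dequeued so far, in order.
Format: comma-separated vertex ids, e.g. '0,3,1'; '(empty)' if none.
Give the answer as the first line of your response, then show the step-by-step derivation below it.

4,0,3,6

step 1: dequeue 4; queue=[0]; order=4
step 2: dequeue 0; queue=[3,6,7]; order=4,0
step 3: dequeue 3; queue=[6,7,1,8]; order=4,0,3
step 4: dequeue 6; queue=[7,1,8,5]; order=4,0,3,6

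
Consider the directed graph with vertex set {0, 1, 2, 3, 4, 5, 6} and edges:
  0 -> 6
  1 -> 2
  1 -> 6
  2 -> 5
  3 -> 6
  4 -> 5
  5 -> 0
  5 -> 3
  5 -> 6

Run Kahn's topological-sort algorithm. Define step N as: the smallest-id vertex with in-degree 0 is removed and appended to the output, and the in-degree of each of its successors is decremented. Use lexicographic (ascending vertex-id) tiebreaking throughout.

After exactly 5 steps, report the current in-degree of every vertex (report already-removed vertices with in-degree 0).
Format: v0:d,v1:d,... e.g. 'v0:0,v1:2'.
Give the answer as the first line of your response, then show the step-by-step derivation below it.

v0:0,v1:0,v2:0,v3:0,v4:0,v5:0,v6:1

step 1: output 1; order=[1]; indeg=(1,0,0,1,0,2,3)
step 2: output 2; order=[1,2]; indeg=(1,0,0,1,0,1,3)
step 3: output 4; order=[1,2,4]; indeg=(1,0,0,1,0,0,3)
step 4: output 5; order=[1,2,4,5]; indeg=(0,0,0,0,0,0,2)
step 5: output 0; order=[1,2,4,5,0]; indeg=(0,0,0,0,0,0,1)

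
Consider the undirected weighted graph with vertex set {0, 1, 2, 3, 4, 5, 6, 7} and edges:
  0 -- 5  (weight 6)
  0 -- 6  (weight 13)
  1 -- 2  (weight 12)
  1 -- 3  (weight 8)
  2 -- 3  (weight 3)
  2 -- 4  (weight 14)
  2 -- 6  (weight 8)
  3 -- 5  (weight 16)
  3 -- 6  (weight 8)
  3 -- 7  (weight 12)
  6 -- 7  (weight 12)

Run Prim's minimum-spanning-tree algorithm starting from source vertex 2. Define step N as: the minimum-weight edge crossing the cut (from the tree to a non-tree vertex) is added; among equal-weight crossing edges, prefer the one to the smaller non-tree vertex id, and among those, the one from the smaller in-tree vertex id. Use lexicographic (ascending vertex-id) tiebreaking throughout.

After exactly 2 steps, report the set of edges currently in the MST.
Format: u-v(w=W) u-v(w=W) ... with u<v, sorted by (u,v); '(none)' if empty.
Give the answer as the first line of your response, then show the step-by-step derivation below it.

1-3(w=8) 2-3(w=3)

step 1: add edge 2-3 (w=3); MST = {2-3(w=3)}
step 2: add edge 1-3 (w=8); MST = {1-3(w=8) 2-3(w=3)}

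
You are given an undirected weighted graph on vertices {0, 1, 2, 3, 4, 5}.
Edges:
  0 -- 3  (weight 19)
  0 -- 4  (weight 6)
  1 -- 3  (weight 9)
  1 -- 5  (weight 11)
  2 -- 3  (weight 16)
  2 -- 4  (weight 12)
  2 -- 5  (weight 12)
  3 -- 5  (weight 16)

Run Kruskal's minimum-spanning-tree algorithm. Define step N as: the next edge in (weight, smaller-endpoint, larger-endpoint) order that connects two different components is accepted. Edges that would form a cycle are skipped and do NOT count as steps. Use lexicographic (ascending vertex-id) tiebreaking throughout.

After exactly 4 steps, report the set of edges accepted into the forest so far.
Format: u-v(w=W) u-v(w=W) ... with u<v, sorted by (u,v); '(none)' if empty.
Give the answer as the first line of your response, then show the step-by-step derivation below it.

0-4(w=6) 1-3(w=9) 1-5(w=11) 2-4(w=12)

step 1: add edge 0-4 (w=6); MST = {0-4(w=6)}
step 2: add edge 1-3 (w=9); MST = {0-4(w=6) 1-3(w=9)}
step 3: add edge 1-5 (w=11); MST = {0-4(w=6) 1-3(w=9) 1-5(w=11)}
step 4: add edge 2-4 (w=12); MST = {0-4(w=6) 1-3(w=9) 1-5(w=11) 2-4(w=12)}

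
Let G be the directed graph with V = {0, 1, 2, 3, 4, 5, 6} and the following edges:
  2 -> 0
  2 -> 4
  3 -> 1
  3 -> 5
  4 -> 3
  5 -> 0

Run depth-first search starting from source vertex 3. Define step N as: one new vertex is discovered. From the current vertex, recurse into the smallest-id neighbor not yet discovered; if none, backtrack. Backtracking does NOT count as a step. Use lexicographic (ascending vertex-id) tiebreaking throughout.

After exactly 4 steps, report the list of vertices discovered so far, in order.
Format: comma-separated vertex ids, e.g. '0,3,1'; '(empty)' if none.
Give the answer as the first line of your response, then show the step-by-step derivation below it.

3,1,5,0

step 1: discover 3; path=3; order=3
step 2: discover 1; path=3>1; order=3,1
step 3: discover 5; path=3>5; order=3,1,5
step 4: discover 0; path=3>5>0; order=3,1,5,0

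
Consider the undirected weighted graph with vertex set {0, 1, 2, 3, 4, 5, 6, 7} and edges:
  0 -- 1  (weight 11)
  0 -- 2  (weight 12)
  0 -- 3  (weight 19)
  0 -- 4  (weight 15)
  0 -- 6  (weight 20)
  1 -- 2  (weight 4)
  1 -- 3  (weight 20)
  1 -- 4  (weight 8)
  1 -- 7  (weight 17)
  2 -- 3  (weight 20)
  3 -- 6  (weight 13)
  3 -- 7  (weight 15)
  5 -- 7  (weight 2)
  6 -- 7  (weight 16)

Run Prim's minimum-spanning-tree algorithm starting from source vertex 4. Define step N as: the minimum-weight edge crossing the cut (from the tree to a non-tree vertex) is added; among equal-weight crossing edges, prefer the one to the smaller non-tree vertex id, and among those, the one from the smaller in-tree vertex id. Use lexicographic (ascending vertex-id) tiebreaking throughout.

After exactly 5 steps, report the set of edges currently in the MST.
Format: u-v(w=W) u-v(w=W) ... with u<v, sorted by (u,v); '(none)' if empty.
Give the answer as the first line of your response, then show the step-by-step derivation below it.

0-1(w=11) 1-2(w=4) 1-4(w=8) 1-7(w=17) 5-7(w=2)

step 1: add edge 1-4 (w=8); MST = {1-4(w=8)}
step 2: add edge 1-2 (w=4); MST = {1-2(w=4) 1-4(w=8)}
step 3: add edge 0-1 (w=11); MST = {0-1(w=11) 1-2(w=4) 1-4(w=8)}
step 4: add edge 1-7 (w=17); MST = {0-1(w=11) 1-2(w=4) 1-4(w=8) 1-7(w=17)}
step 5: add edge 5-7 (w=2); MST = {0-1(w=11) 1-2(w=4) 1-4(w=8) 1-7(w=17) 5-7(w=2)}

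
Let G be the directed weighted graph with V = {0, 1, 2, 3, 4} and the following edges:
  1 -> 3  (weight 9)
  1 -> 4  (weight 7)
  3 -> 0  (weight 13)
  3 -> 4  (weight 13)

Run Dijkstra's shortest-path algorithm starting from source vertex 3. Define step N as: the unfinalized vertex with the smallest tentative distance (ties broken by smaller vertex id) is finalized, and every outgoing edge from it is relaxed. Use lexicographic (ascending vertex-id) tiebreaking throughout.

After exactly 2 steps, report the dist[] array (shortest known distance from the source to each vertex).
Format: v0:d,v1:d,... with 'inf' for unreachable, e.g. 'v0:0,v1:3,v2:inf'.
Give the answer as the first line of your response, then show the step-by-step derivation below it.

v0:13,v1:inf,v2:inf,v3:0,v4:13

step 1: dist = v0:13,v1:inf,v2:inf,v3:0,v4:13
step 2: dist = v0:13,v1:inf,v2:inf,v3:0,v4:13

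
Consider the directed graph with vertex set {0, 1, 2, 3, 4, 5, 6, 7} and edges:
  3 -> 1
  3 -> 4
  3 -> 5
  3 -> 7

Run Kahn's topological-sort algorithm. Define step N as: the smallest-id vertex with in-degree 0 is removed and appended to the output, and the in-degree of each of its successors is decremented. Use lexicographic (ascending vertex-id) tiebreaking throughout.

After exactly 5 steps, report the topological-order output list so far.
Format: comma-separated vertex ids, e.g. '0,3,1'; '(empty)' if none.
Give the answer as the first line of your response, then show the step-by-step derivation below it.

0,2,3,1,4

step 1: output 0; order=[0]; indeg=(0,1,0,0,1,1,0,1)
step 2: output 2; order=[0,2]; indeg=(0,1,0,0,1,1,0,1)
step 3: output 3; order=[0,2,3]; indeg=(0,0,0,0,0,0,0,0)
step 4: output 1; order=[0,2,3,1]; indeg=(0,0,0,0,0,0,0,0)
step 5: output 4; order=[0,2,3,1,4]; indeg=(0,0,0,0,0,0,0,0)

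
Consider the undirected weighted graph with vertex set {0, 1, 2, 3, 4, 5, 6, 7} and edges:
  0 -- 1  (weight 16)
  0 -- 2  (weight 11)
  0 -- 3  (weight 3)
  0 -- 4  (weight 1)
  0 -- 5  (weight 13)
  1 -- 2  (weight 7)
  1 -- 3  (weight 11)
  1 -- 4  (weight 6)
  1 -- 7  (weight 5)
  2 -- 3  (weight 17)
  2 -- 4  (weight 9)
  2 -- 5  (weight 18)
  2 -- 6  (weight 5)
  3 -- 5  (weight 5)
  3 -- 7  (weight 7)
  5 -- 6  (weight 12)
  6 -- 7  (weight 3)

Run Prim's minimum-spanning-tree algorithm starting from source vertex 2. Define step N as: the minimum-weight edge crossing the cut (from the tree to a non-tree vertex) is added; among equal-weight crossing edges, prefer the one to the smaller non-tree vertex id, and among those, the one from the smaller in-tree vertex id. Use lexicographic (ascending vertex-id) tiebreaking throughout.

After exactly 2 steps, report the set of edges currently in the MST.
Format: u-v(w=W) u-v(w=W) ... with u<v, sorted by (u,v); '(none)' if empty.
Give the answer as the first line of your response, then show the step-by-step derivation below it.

2-6(w=5) 6-7(w=3)

step 1: add edge 2-6 (w=5); MST = {2-6(w=5)}
step 2: add edge 6-7 (w=3); MST = {2-6(w=5) 6-7(w=3)}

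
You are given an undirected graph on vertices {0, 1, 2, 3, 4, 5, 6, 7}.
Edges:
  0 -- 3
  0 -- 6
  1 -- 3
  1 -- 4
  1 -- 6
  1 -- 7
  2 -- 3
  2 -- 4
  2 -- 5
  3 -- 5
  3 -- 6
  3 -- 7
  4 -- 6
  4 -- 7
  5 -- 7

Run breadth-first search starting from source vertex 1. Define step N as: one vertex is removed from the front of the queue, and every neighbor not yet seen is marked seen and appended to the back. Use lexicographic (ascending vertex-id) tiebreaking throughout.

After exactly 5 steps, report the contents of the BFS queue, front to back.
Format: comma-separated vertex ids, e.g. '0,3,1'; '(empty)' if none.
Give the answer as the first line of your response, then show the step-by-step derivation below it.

0,2,5

step 1: dequeue 1; queue=[3,4,6,7]; order=1
step 2: dequeue 3; queue=[4,6,7,0,2,5]; order=1,3
step 3: dequeue 4; queue=[6,7,0,2,5]; order=1,3,4
step 4: dequeue 6; queue=[7,0,2,5]; order=1,3,4,6
step 5: dequeue 7; queue=[0,2,5]; order=1,3,4,6,7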